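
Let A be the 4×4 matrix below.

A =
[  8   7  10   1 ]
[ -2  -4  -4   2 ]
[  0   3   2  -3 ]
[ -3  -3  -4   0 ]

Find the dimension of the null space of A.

Row reduce to echelon form.
R2 ← R2 + (1/4)·R1: [0, -9/4, -3/2, 9/4]
R4 ← R4 + (3/8)·R1: [0, -3/8, -1/4, 3/8]
R3 ← R3 + (4/3)·R2: [0, 0, 0, 0]
R4 ← R4 − (1/6)·R2: [0, 0, 0, 0]
2 nonzero rows, so rank(A) = 2.
A has 4 columns; by rank–nullity, nullity = 4 − 2 = 2.

2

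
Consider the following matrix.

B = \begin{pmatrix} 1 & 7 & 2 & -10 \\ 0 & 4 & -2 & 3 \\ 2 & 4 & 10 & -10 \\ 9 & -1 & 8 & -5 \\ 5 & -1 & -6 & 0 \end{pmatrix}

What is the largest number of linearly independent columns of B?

Row reduce to echelon form.
R3 ← R3 − (2)·R1: [0, -10, 6, 10]
R4 ← R4 − (9)·R1: [0, -64, -10, 85]
R5 ← R5 − (5)·R1: [0, -36, -16, 50]
R3 ← R3 + (5/2)·R2: [0, 0, 1, 35/2]
R4 ← R4 + (16)·R2: [0, 0, -42, 133]
R5 ← R5 + (9)·R2: [0, 0, -34, 77]
R4 ← R4 + (42)·R3: [0, 0, 0, 868]
R5 ← R5 + (34)·R3: [0, 0, 0, 672]
R5 ← R5 − (24/31)·R4: [0, 0, 0, 0]
Echelon form has 4 nonzero rows, so rank(B) = 4.
The rank gives the maximum number of linearly independent columns: 4.

4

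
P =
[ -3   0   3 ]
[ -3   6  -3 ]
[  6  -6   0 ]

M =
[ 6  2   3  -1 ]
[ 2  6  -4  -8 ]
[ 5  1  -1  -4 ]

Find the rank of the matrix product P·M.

First compute PM:
[[ -3,  -3, -12,  -9],
 [-21,  27, -30, -33],
 [ 24, -24,  42,  42]]
Now row reduce the product.
R2 ← R2 − (7)·R1: [0, 48, 54, 30]
R3 ← R3 + (8)·R1: [0, -48, -54, -30]
R3 ← R3 + R2: [0, 0, 0, 0]
2 nonzero rows, so rank(PM) = 2.

2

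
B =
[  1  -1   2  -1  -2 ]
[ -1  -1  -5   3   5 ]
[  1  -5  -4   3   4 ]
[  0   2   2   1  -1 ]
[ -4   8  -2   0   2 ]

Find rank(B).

Row reduce to echelon form.
R2 ← R2 + R1: [0, -2, -3, 2, 3]
R3 ← R3 − R1: [0, -4, -6, 4, 6]
R5 ← R5 + (4)·R1: [0, 4, 6, -4, -6]
R3 ← R3 − (2)·R2: [0, 0, 0, 0, 0]
R4 ← R4 + R2: [0, 0, -1, 3, 2]
R5 ← R5 + (2)·R2: [0, 0, 0, 0, 0]
Swap R3 ↔ R4
Echelon form has 3 nonzero rows, so rank(B) = 3.

3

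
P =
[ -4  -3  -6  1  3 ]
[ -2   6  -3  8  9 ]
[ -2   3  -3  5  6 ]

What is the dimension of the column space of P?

Row reduce to echelon form.
R2 ← R2 − (1/2)·R1: [0, 15/2, 0, 15/2, 15/2]
R3 ← R3 − (1/2)·R1: [0, 9/2, 0, 9/2, 9/2]
R3 ← R3 − (3/5)·R2: [0, 0, 0, 0, 0]
Echelon form has 2 nonzero rows, so rank(P) = 2.
The column space has dimension equal to the rank: 2.

2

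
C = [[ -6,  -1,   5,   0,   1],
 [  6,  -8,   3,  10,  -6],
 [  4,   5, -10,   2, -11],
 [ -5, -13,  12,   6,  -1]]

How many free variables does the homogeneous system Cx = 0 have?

Row reduce to echelon form.
R2 ← R2 + R1: [0, -9, 8, 10, -5]
R3 ← R3 + (2/3)·R1: [0, 13/3, -20/3, 2, -31/3]
R4 ← R4 − (5/6)·R1: [0, -73/6, 47/6, 6, -11/6]
R3 ← R3 + (13/27)·R2: [0, 0, -76/27, 184/27, -344/27]
R4 ← R4 − (73/54)·R2: [0, 0, -161/54, -203/27, 133/27]
R4 ← R4 − (161/152)·R3: [0, 0, 0, -280/19, 350/19]
4 nonzero rows, so rank(C) = 4.
C has 5 columns; by rank–nullity, nullity = 5 − 4 = 1.

1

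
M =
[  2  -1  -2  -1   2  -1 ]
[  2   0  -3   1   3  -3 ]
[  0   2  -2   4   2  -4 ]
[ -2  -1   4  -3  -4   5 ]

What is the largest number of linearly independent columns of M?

2

Row reduce to echelon form.
R2 ← R2 − R1: [0, 1, -1, 2, 1, -2]
R4 ← R4 + R1: [0, -2, 2, -4, -2, 4]
R3 ← R3 − (2)·R2: [0, 0, 0, 0, 0, 0]
R4 ← R4 + (2)·R2: [0, 0, 0, 0, 0, 0]
Echelon form has 2 nonzero rows, so rank(M) = 2.
The rank gives the maximum number of linearly independent columns: 2.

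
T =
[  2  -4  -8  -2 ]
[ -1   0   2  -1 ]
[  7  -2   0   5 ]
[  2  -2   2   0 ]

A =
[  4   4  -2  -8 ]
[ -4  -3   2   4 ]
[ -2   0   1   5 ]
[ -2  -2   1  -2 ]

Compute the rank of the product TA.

First compute TA:
[[ 44,  24, -22, -68],
 [ -6,  -2,   3,  20],
 [ 26,  24, -13, -74],
 [ 12,  14,  -6, -14]]
Now row reduce the product.
R2 ← R2 + (3/22)·R1: [0, 14/11, 0, 118/11]
R3 ← R3 − (13/22)·R1: [0, 108/11, 0, -372/11]
R4 ← R4 − (3/11)·R1: [0, 82/11, 0, 50/11]
R3 ← R3 − (54/7)·R2: [0, 0, 0, -816/7]
R4 ← R4 − (41/7)·R2: [0, 0, 0, -408/7]
R4 ← R4 − (1/2)·R3: [0, 0, 0, 0]
3 nonzero rows, so rank(TA) = 3.

3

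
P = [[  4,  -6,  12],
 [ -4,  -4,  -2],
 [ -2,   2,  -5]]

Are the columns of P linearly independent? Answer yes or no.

Row reduce P to echelon form.
R2 ← R2 + R1: [0, -10, 10]
R3 ← R3 + (1/2)·R1: [0, -1, 1]
R3 ← R3 − (1/10)·R2: [0, 0, 0]
2 pivots among 3 columns.
Only 2 < 3 pivot columns, so the columns are linearly dependent.

no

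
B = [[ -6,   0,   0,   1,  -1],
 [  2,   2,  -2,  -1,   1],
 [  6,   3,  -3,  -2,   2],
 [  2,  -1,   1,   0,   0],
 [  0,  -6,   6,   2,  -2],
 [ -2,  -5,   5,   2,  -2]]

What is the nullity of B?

Row reduce to echelon form.
R2 ← R2 + (1/3)·R1: [0, 2, -2, -2/3, 2/3]
R3 ← R3 + R1: [0, 3, -3, -1, 1]
R4 ← R4 + (1/3)·R1: [0, -1, 1, 1/3, -1/3]
R6 ← R6 − (1/3)·R1: [0, -5, 5, 5/3, -5/3]
R3 ← R3 − (3/2)·R2: [0, 0, 0, 0, 0]
R4 ← R4 + (1/2)·R2: [0, 0, 0, 0, 0]
R5 ← R5 + (3)·R2: [0, 0, 0, 0, 0]
R6 ← R6 + (5/2)·R2: [0, 0, 0, 0, 0]
2 nonzero rows, so rank(B) = 2.
B has 5 columns; by rank–nullity, nullity = 5 − 2 = 3.

3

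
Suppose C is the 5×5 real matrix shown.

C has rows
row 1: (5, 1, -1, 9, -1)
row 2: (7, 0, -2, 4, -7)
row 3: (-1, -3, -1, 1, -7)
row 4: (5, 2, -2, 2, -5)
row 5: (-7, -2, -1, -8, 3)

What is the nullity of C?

0

Row reduce to echelon form.
R2 ← R2 − (7/5)·R1: [0, -7/5, -3/5, -43/5, -28/5]
R3 ← R3 + (1/5)·R1: [0, -14/5, -6/5, 14/5, -36/5]
R4 ← R4 − R1: [0, 1, -1, -7, -4]
R5 ← R5 + (7/5)·R1: [0, -3/5, -12/5, 23/5, 8/5]
R3 ← R3 − (2)·R2: [0, 0, 0, 20, 4]
R4 ← R4 + (5/7)·R2: [0, 0, -10/7, -92/7, -8]
R5 ← R5 − (3/7)·R2: [0, 0, -15/7, 58/7, 4]
Swap R3 ↔ R4
R5 ← R5 − (3/2)·R3: [0, 0, 0, 28, 16]
R5 ← R5 − (7/5)·R4: [0, 0, 0, 0, 52/5]
5 nonzero rows, so rank(C) = 5.
C has 5 columns; by rank–nullity, nullity = 5 − 5 = 0.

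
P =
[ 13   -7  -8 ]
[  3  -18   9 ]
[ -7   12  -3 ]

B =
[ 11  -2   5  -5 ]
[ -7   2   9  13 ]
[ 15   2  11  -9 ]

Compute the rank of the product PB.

First compute PB:
[[ 72, -56, -86, -84],
 [294, -24, -48, -330],
 [-206,  32,  40, 218]]
Now row reduce the product.
R2 ← R2 − (49/12)·R1: [0, 614/3, 1819/6, 13]
R3 ← R3 + (103/36)·R1: [0, -1154/9, -3709/18, -67/3]
R3 ← R3 + (577/921)·R2: [0, 0, -4950/307, -4356/307]
3 nonzero rows, so rank(PB) = 3.

3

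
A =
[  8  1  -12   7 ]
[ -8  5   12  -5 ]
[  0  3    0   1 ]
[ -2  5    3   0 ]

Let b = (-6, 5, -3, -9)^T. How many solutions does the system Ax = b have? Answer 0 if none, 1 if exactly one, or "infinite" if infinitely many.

0

Row reduce the augmented matrix [A | b].
R2 ← R2 + R1: [0, 6, 0, 2, -1]
R4 ← R4 + (1/4)·R1: [0, 21/4, 0, 7/4, -21/2]
R3 ← R3 − (1/2)·R2: [0, 0, 0, 0, -5/2]
R4 ← R4 − (7/8)·R2: [0, 0, 0, 0, -77/8]
R4 ← R4 − (77/20)·R3: [0, 0, 0, 0, 0]
The echelon form has 3 nonzero rows; the last pivot sits in the augmented column, so rank(A) = 2 but rank([A|b]) = 3.
Since the ranks differ, the system is inconsistent.
It has no solutions.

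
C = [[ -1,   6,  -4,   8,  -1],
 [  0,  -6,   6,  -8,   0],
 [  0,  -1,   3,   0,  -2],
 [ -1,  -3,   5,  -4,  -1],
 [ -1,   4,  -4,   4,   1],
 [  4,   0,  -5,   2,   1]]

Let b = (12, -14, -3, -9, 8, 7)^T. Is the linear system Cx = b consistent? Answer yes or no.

Row reduce the augmented matrix [C | b].
R4 ← R4 − R1: [0, -9, 9, -12, 0, -21]
R5 ← R5 − R1: [0, -2, 0, -4, 2, -4]
R6 ← R6 + (4)·R1: [0, 24, -21, 34, -3, 55]
R3 ← R3 − (1/6)·R2: [0, 0, 2, 4/3, -2, -2/3]
R4 ← R4 − (3/2)·R2: [0, 0, 0, 0, 0, 0]
R5 ← R5 − (1/3)·R2: [0, 0, -2, -4/3, 2, 2/3]
R6 ← R6 + (4)·R2: [0, 0, 3, 2, -3, -1]
R5 ← R5 + R3: [0, 0, 0, 0, 0, 0]
R6 ← R6 − (3/2)·R3: [0, 0, 0, 0, 0, 0]
The echelon form has 3 nonzero rows, and every pivot lies in the first 5 columns, so rank(C) = rank([C|b]) = 3.
The system is consistent.

yes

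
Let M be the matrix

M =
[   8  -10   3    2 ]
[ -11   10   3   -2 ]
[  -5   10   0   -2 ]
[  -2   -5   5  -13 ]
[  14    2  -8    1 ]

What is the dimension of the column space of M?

Row reduce to echelon form.
R2 ← R2 + (11/8)·R1: [0, -15/4, 57/8, 3/4]
R3 ← R3 + (5/8)·R1: [0, 15/4, 15/8, -3/4]
R4 ← R4 + (1/4)·R1: [0, -15/2, 23/4, -25/2]
R5 ← R5 − (7/4)·R1: [0, 39/2, -53/4, -5/2]
R3 ← R3 + R2: [0, 0, 9, 0]
R4 ← R4 − (2)·R2: [0, 0, -17/2, -14]
R5 ← R5 + (26/5)·R2: [0, 0, 119/5, 7/5]
R4 ← R4 + (17/18)·R3: [0, 0, 0, -14]
R5 ← R5 − (119/45)·R3: [0, 0, 0, 7/5]
R5 ← R5 + (1/10)·R4: [0, 0, 0, 0]
Echelon form has 4 nonzero rows, so rank(M) = 4.
The column space has dimension equal to the rank: 4.

4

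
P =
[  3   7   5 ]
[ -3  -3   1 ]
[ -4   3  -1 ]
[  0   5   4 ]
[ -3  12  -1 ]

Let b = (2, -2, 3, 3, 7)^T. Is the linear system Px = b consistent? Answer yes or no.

no

Row reduce the augmented matrix [P | b].
R2 ← R2 + R1: [0, 4, 6, 0]
R3 ← R3 + (4/3)·R1: [0, 37/3, 17/3, 17/3]
R5 ← R5 + R1: [0, 19, 4, 9]
R3 ← R3 − (37/12)·R2: [0, 0, -77/6, 17/3]
R4 ← R4 − (5/4)·R2: [0, 0, -7/2, 3]
R5 ← R5 − (19/4)·R2: [0, 0, -49/2, 9]
R4 ← R4 − (3/11)·R3: [0, 0, 0, 16/11]
R5 ← R5 − (21/11)·R3: [0, 0, 0, -20/11]
R5 ← R5 + (5/4)·R4: [0, 0, 0, 0]
The echelon form has 4 nonzero rows; the last pivot sits in the augmented column, so rank(P) = 3 but rank([P|b]) = 4.
Since the ranks differ, the system is inconsistent.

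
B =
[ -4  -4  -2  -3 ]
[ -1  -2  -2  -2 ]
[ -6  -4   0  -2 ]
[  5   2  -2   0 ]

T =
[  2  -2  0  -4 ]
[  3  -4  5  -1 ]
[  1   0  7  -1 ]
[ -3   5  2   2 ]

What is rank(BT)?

First compute BT:
[[-13,   9, -40,  16],
 [ -4,   0, -28,   4],
 [-18,  18, -24,  24],
 [ 14, -18,  -4, -20]]
Now row reduce the product.
R2 ← R2 − (4/13)·R1: [0, -36/13, -204/13, -12/13]
R3 ← R3 − (18/13)·R1: [0, 72/13, 408/13, 24/13]
R4 ← R4 + (14/13)·R1: [0, -108/13, -612/13, -36/13]
R3 ← R3 + (2)·R2: [0, 0, 0, 0]
R4 ← R4 − (3)·R2: [0, 0, 0, 0]
2 nonzero rows, so rank(BT) = 2.

2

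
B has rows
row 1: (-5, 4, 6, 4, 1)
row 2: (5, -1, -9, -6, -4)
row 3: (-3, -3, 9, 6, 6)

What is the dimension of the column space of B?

2

Row reduce to echelon form.
R2 ← R2 + R1: [0, 3, -3, -2, -3]
R3 ← R3 − (3/5)·R1: [0, -27/5, 27/5, 18/5, 27/5]
R3 ← R3 + (9/5)·R2: [0, 0, 0, 0, 0]
Echelon form has 2 nonzero rows, so rank(B) = 2.
The column space has dimension equal to the rank: 2.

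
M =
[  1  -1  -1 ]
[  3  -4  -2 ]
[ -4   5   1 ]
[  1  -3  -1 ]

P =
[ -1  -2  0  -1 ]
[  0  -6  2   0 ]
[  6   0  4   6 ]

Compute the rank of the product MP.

2

First compute MP:
[[ -7,   4,  -6,  -7],
 [-15,  18, -16, -15],
 [ 10, -22,  14,  10],
 [ -7,  16, -10,  -7]]
Now row reduce the product.
R2 ← R2 − (15/7)·R1: [0, 66/7, -22/7, 0]
R3 ← R3 + (10/7)·R1: [0, -114/7, 38/7, 0]
R4 ← R4 − R1: [0, 12, -4, 0]
R3 ← R3 + (19/11)·R2: [0, 0, 0, 0]
R4 ← R4 − (14/11)·R2: [0, 0, 0, 0]
2 nonzero rows, so rank(MP) = 2.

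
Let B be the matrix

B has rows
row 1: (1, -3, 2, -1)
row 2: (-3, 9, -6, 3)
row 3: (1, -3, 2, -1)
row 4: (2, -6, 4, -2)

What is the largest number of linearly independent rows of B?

1

Row reduce to echelon form.
R2 ← R2 + (3)·R1: [0, 0, 0, 0]
R3 ← R3 − R1: [0, 0, 0, 0]
R4 ← R4 − (2)·R1: [0, 0, 0, 0]
Echelon form has 1 nonzero row, so rank(B) = 1.
The rank gives the maximum number of linearly independent rows: 1.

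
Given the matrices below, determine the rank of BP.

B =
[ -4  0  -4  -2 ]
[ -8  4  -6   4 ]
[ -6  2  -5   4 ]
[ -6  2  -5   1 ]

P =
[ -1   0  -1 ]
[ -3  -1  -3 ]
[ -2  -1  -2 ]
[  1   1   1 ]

First compute BP:
[[ 10,   2,  10],
 [ 12,   6,  12],
 [ 14,   7,  14],
 [ 11,   4,  11]]
Now row reduce the product.
R2 ← R2 − (6/5)·R1: [0, 18/5, 0]
R3 ← R3 − (7/5)·R1: [0, 21/5, 0]
R4 ← R4 − (11/10)·R1: [0, 9/5, 0]
R3 ← R3 − (7/6)·R2: [0, 0, 0]
R4 ← R4 − (1/2)·R2: [0, 0, 0]
2 nonzero rows, so rank(BP) = 2.

2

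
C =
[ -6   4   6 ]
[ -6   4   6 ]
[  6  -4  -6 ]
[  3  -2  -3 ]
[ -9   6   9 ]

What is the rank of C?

Row reduce to echelon form.
R2 ← R2 − R1: [0, 0, 0]
R3 ← R3 + R1: [0, 0, 0]
R4 ← R4 + (1/2)·R1: [0, 0, 0]
R5 ← R5 − (3/2)·R1: [0, 0, 0]
Echelon form has 1 nonzero row, so rank(C) = 1.

1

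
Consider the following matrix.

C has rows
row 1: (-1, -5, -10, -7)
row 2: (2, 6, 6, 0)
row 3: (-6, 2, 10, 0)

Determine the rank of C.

Row reduce to echelon form.
R2 ← R2 + (2)·R1: [0, -4, -14, -14]
R3 ← R3 − (6)·R1: [0, 32, 70, 42]
R3 ← R3 + (8)·R2: [0, 0, -42, -70]
Echelon form has 3 nonzero rows, so rank(C) = 3.

3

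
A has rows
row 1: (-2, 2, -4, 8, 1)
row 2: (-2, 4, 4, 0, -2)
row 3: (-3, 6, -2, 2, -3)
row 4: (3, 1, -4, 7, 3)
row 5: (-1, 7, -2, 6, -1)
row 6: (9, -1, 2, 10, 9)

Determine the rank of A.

Row reduce to echelon form.
R2 ← R2 − R1: [0, 2, 8, -8, -3]
R3 ← R3 − (3/2)·R1: [0, 3, 4, -10, -9/2]
R4 ← R4 + (3/2)·R1: [0, 4, -10, 19, 9/2]
R5 ← R5 − (1/2)·R1: [0, 6, 0, 2, -3/2]
R6 ← R6 + (9/2)·R1: [0, 8, -16, 46, 27/2]
R3 ← R3 − (3/2)·R2: [0, 0, -8, 2, 0]
R4 ← R4 − (2)·R2: [0, 0, -26, 35, 21/2]
R5 ← R5 − (3)·R2: [0, 0, -24, 26, 15/2]
R6 ← R6 − (4)·R2: [0, 0, -48, 78, 51/2]
R4 ← R4 − (13/4)·R3: [0, 0, 0, 57/2, 21/2]
R5 ← R5 − (3)·R3: [0, 0, 0, 20, 15/2]
R6 ← R6 − (6)·R3: [0, 0, 0, 66, 51/2]
R5 ← R5 − (40/57)·R4: [0, 0, 0, 0, 5/38]
R6 ← R6 − (44/19)·R4: [0, 0, 0, 0, 45/38]
R6 ← R6 − (9)·R5: [0, 0, 0, 0, 0]
Echelon form has 5 nonzero rows, so rank(A) = 5.

5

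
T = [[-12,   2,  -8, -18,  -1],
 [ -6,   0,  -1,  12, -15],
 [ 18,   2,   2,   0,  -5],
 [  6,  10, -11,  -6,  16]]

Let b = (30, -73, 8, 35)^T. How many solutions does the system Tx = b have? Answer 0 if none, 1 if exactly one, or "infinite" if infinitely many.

infinite

Row reduce the augmented matrix [T | b].
R2 ← R2 − (1/2)·R1: [0, -1, 3, 21, -29/2, -88]
R3 ← R3 + (3/2)·R1: [0, 5, -10, -27, -13/2, 53]
R4 ← R4 + (1/2)·R1: [0, 11, -15, -15, 31/2, 50]
R3 ← R3 + (5)·R2: [0, 0, 5, 78, -79, -387]
R4 ← R4 + (11)·R2: [0, 0, 18, 216, -144, -918]
R4 ← R4 − (18/5)·R3: [0, 0, 0, -324/5, 702/5, 2376/5]
The echelon form has 4 nonzero rows, and every pivot lies in the first 5 columns, so rank(T) = rank([T|b]) = 4.
The system is consistent.
rank = 4 < 5 unknowns, so there are infinitely many solutions.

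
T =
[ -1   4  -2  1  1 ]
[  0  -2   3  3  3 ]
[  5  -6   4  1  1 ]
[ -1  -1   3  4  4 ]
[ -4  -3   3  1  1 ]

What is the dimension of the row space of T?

3

Row reduce to echelon form.
R3 ← R3 + (5)·R1: [0, 14, -6, 6, 6]
R4 ← R4 − R1: [0, -5, 5, 3, 3]
R5 ← R5 − (4)·R1: [0, -19, 11, -3, -3]
R3 ← R3 + (7)·R2: [0, 0, 15, 27, 27]
R4 ← R4 − (5/2)·R2: [0, 0, -5/2, -9/2, -9/2]
R5 ← R5 − (19/2)·R2: [0, 0, -35/2, -63/2, -63/2]
R4 ← R4 + (1/6)·R3: [0, 0, 0, 0, 0]
R5 ← R5 + (7/6)·R3: [0, 0, 0, 0, 0]
Echelon form has 3 nonzero rows, so rank(T) = 3.
The row space has dimension equal to the rank: 3.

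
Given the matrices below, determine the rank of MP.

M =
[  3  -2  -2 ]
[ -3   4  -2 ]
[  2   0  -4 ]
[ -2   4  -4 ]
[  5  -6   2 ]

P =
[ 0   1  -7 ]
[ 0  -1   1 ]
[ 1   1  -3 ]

First compute MP:
[[ -2,   3, -17],
 [ -2,  -9,  31],
 [ -4,  -2,  -2],
 [ -4, -10,  30],
 [  2,  13, -47]]
Now row reduce the product.
R2 ← R2 − R1: [0, -12, 48]
R3 ← R3 − (2)·R1: [0, -8, 32]
R4 ← R4 − (2)·R1: [0, -16, 64]
R5 ← R5 + R1: [0, 16, -64]
R3 ← R3 − (2/3)·R2: [0, 0, 0]
R4 ← R4 − (4/3)·R2: [0, 0, 0]
R5 ← R5 + (4/3)·R2: [0, 0, 0]
2 nonzero rows, so rank(MP) = 2.

2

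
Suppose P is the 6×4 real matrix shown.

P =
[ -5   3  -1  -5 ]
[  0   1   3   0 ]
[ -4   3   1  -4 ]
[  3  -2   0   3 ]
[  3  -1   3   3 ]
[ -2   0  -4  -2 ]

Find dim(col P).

Row reduce to echelon form.
R3 ← R3 − (4/5)·R1: [0, 3/5, 9/5, 0]
R4 ← R4 + (3/5)·R1: [0, -1/5, -3/5, 0]
R5 ← R5 + (3/5)·R1: [0, 4/5, 12/5, 0]
R6 ← R6 − (2/5)·R1: [0, -6/5, -18/5, 0]
R3 ← R3 − (3/5)·R2: [0, 0, 0, 0]
R4 ← R4 + (1/5)·R2: [0, 0, 0, 0]
R5 ← R5 − (4/5)·R2: [0, 0, 0, 0]
R6 ← R6 + (6/5)·R2: [0, 0, 0, 0]
Echelon form has 2 nonzero rows, so rank(P) = 2.
The column space has dimension equal to the rank: 2.

2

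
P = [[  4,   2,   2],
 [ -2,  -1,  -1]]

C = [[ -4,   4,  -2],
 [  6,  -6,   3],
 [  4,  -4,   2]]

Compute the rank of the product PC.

1

First compute PC:
[[  4,  -4,   2],
 [ -2,   2,  -1]]
Now row reduce the product.
R2 ← R2 + (1/2)·R1: [0, 0, 0]
1 nonzero row, so rank(PC) = 1.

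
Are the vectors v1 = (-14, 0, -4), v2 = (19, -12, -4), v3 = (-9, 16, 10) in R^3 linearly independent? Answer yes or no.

no

Form the matrix with these vectors as rows and row reduce.
R2 ← R2 + (19/14)·R1: [0, -12, -66/7]
R3 ← R3 − (9/14)·R1: [0, 16, 88/7]
R3 ← R3 + (4/3)·R2: [0, 0, 0]
2 nonzero rows, so the 3 vectors span a space of dimension 2.
Since 2 < 3, the vectors are linearly dependent.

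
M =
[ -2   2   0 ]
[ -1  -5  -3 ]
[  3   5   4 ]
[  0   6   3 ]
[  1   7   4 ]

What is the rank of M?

2

Row reduce to echelon form.
R2 ← R2 − (1/2)·R1: [0, -6, -3]
R3 ← R3 + (3/2)·R1: [0, 8, 4]
R5 ← R5 + (1/2)·R1: [0, 8, 4]
R3 ← R3 + (4/3)·R2: [0, 0, 0]
R4 ← R4 + R2: [0, 0, 0]
R5 ← R5 + (4/3)·R2: [0, 0, 0]
Echelon form has 2 nonzero rows, so rank(M) = 2.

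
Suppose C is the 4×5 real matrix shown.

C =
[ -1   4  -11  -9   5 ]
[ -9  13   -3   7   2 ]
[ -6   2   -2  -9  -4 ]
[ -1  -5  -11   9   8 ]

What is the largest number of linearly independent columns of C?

Row reduce to echelon form.
R2 ← R2 − (9)·R1: [0, -23, 96, 88, -43]
R3 ← R3 − (6)·R1: [0, -22, 64, 45, -34]
R4 ← R4 − R1: [0, -9, 0, 18, 3]
R3 ← R3 − (22/23)·R2: [0, 0, -640/23, -901/23, 164/23]
R4 ← R4 − (9/23)·R2: [0, 0, -864/23, -378/23, 456/23]
R4 ← R4 − (27/20)·R3: [0, 0, 0, 729/20, 51/5]
Echelon form has 4 nonzero rows, so rank(C) = 4.
The rank gives the maximum number of linearly independent columns: 4.

4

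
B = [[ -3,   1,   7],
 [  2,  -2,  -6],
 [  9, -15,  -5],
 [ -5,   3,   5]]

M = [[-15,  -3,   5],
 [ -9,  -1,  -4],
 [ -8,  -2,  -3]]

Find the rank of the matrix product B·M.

3

First compute BM:
[[-20,  -6, -40],
 [ 36,   8,  36],
 [ 40,  -2, 120],
 [  8,   2, -52]]
Now row reduce the product.
R2 ← R2 + (9/5)·R1: [0, -14/5, -36]
R3 ← R3 + (2)·R1: [0, -14, 40]
R4 ← R4 + (2/5)·R1: [0, -2/5, -68]
R3 ← R3 − (5)·R2: [0, 0, 220]
R4 ← R4 − (1/7)·R2: [0, 0, -440/7]
R4 ← R4 + (2/7)·R3: [0, 0, 0]
3 nonzero rows, so rank(BM) = 3.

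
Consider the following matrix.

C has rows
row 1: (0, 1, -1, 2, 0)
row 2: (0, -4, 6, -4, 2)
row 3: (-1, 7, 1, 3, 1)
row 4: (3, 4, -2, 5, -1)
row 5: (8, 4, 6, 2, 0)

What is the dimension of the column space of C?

4

Row reduce to echelon form.
Swap R1 ↔ R3
R4 ← R4 + (3)·R1: [0, 25, 1, 14, 2]
R5 ← R5 + (8)·R1: [0, 60, 14, 26, 8]
R3 ← R3 + (1/4)·R2: [0, 0, 1/2, 1, 1/2]
R4 ← R4 + (25/4)·R2: [0, 0, 77/2, -11, 29/2]
R5 ← R5 + (15)·R2: [0, 0, 104, -34, 38]
R4 ← R4 − (77)·R3: [0, 0, 0, -88, -24]
R5 ← R5 − (208)·R3: [0, 0, 0, -242, -66]
R5 ← R5 − (11/4)·R4: [0, 0, 0, 0, 0]
Echelon form has 4 nonzero rows, so rank(C) = 4.
The column space has dimension equal to the rank: 4.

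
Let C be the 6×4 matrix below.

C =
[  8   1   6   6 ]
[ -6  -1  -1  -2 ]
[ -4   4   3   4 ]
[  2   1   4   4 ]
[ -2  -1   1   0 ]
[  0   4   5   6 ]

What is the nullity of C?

Row reduce to echelon form.
R2 ← R2 + (3/4)·R1: [0, -1/4, 7/2, 5/2]
R3 ← R3 + (1/2)·R1: [0, 9/2, 6, 7]
R4 ← R4 − (1/4)·R1: [0, 3/4, 5/2, 5/2]
R5 ← R5 + (1/4)·R1: [0, -3/4, 5/2, 3/2]
R3 ← R3 + (18)·R2: [0, 0, 69, 52]
R4 ← R4 + (3)·R2: [0, 0, 13, 10]
R5 ← R5 − (3)·R2: [0, 0, -8, -6]
R6 ← R6 + (16)·R2: [0, 0, 61, 46]
R4 ← R4 − (13/69)·R3: [0, 0, 0, 14/69]
R5 ← R5 + (8/69)·R3: [0, 0, 0, 2/69]
R6 ← R6 − (61/69)·R3: [0, 0, 0, 2/69]
R5 ← R5 − (1/7)·R4: [0, 0, 0, 0]
R6 ← R6 − (1/7)·R4: [0, 0, 0, 0]
4 nonzero rows, so rank(C) = 4.
C has 4 columns; by rank–nullity, nullity = 4 − 4 = 0.

0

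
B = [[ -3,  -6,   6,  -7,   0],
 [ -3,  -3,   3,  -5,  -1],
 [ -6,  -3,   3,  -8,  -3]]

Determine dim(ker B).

3

Row reduce to echelon form.
R2 ← R2 − R1: [0, 3, -3, 2, -1]
R3 ← R3 − (2)·R1: [0, 9, -9, 6, -3]
R3 ← R3 − (3)·R2: [0, 0, 0, 0, 0]
2 nonzero rows, so rank(B) = 2.
B has 5 columns; by rank–nullity, nullity = 5 − 2 = 3.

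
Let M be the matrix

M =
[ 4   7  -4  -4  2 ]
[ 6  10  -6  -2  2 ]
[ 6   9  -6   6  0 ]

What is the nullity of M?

3

Row reduce to echelon form.
R2 ← R2 − (3/2)·R1: [0, -1/2, 0, 4, -1]
R3 ← R3 − (3/2)·R1: [0, -3/2, 0, 12, -3]
R3 ← R3 − (3)·R2: [0, 0, 0, 0, 0]
2 nonzero rows, so rank(M) = 2.
M has 5 columns; by rank–nullity, nullity = 5 − 2 = 3.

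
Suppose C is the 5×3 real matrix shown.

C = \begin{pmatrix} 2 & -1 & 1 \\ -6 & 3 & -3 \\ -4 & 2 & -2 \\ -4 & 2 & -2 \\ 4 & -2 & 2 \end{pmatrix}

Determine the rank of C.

Row reduce to echelon form.
R2 ← R2 + (3)·R1: [0, 0, 0]
R3 ← R3 + (2)·R1: [0, 0, 0]
R4 ← R4 + (2)·R1: [0, 0, 0]
R5 ← R5 − (2)·R1: [0, 0, 0]
Echelon form has 1 nonzero row, so rank(C) = 1.

1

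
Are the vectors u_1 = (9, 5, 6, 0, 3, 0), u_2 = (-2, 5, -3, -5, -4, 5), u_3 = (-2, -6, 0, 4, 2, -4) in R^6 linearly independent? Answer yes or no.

Form the matrix with these vectors as rows and row reduce.
R2 ← R2 + (2/9)·R1: [0, 55/9, -5/3, -5, -10/3, 5]
R3 ← R3 + (2/9)·R1: [0, -44/9, 4/3, 4, 8/3, -4]
R3 ← R3 + (4/5)·R2: [0, 0, 0, 0, 0, 0]
2 nonzero rows, so the 3 vectors span a space of dimension 2.
Since 2 < 3, the vectors are linearly dependent.

no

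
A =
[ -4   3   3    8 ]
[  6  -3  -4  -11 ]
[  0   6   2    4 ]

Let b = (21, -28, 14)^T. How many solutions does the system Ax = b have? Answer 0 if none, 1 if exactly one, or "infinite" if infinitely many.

infinite

Row reduce the augmented matrix [A | b].
R2 ← R2 + (3/2)·R1: [0, 3/2, 1/2, 1, 7/2]
R3 ← R3 − (4)·R2: [0, 0, 0, 0, 0]
The echelon form has 2 nonzero rows, and every pivot lies in the first 4 columns, so rank(A) = rank([A|b]) = 2.
The system is consistent.
rank = 2 < 4 unknowns, so there are infinitely many solutions.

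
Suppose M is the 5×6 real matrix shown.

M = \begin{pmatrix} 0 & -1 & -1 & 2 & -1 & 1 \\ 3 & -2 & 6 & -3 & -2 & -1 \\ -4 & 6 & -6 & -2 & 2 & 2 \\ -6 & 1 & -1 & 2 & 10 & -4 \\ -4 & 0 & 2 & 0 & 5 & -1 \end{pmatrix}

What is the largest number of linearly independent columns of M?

4

Row reduce to echelon form.
Swap R1 ↔ R2
R3 ← R3 + (4/3)·R1: [0, 10/3, 2, -6, -2/3, 2/3]
R4 ← R4 + (2)·R1: [0, -3, 11, -4, 6, -6]
R5 ← R5 + (4/3)·R1: [0, -8/3, 10, -4, 7/3, -7/3]
R3 ← R3 + (10/3)·R2: [0, 0, -4/3, 2/3, -4, 4]
R4 ← R4 − (3)·R2: [0, 0, 14, -10, 9, -9]
R5 ← R5 − (8/3)·R2: [0, 0, 38/3, -28/3, 5, -5]
R4 ← R4 + (21/2)·R3: [0, 0, 0, -3, -33, 33]
R5 ← R5 + (19/2)·R3: [0, 0, 0, -3, -33, 33]
R5 ← R5 − R4: [0, 0, 0, 0, 0, 0]
Echelon form has 4 nonzero rows, so rank(M) = 4.
The rank gives the maximum number of linearly independent columns: 4.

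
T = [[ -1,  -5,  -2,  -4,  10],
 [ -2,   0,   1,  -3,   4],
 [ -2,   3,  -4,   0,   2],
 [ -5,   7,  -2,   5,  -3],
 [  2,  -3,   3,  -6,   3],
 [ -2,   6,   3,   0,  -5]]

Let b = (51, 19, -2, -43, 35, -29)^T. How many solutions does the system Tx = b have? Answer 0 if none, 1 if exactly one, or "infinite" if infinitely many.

Row reduce the augmented matrix [T | b].
R2 ← R2 − (2)·R1: [0, 10, 5, 5, -16, -83]
R3 ← R3 − (2)·R1: [0, 13, 0, 8, -18, -104]
R4 ← R4 − (5)·R1: [0, 32, 8, 25, -53, -298]
R5 ← R5 + (2)·R1: [0, -13, -1, -14, 23, 137]
R6 ← R6 − (2)·R1: [0, 16, 7, 8, -25, -131]
R3 ← R3 − (13/10)·R2: [0, 0, -13/2, 3/2, 14/5, 39/10]
R4 ← R4 − (16/5)·R2: [0, 0, -8, 9, -9/5, -162/5]
R5 ← R5 + (13/10)·R2: [0, 0, 11/2, -15/2, 11/5, 291/10]
R6 ← R6 − (8/5)·R2: [0, 0, -1, 0, 3/5, 9/5]
R4 ← R4 − (16/13)·R3: [0, 0, 0, 93/13, -341/65, -186/5]
R5 ← R5 + (11/13)·R3: [0, 0, 0, -81/13, 297/65, 162/5]
R6 ← R6 − (2/13)·R3: [0, 0, 0, -3/13, 11/65, 6/5]
R5 ← R5 + (27/31)·R4: [0, 0, 0, 0, 0, 0]
R6 ← R6 + (1/31)·R4: [0, 0, 0, 0, 0, 0]
The echelon form has 4 nonzero rows, and every pivot lies in the first 5 columns, so rank(T) = rank([T|b]) = 4.
The system is consistent.
rank = 4 < 5 unknowns, so there are infinitely many solutions.

infinite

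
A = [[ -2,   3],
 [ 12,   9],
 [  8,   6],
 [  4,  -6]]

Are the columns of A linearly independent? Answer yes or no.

Row reduce A to echelon form.
R2 ← R2 + (6)·R1: [0, 27]
R3 ← R3 + (4)·R1: [0, 18]
R4 ← R4 + (2)·R1: [0, 0]
R3 ← R3 − (2/3)·R2: [0, 0]
2 pivots among 2 columns.
Every column is a pivot column, so the columns are linearly independent.

yes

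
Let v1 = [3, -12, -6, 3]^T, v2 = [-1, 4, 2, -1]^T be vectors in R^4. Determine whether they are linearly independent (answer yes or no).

Form the matrix with these vectors as rows and row reduce.
R2 ← R2 + (1/3)·R1: [0, 0, 0, 0]
1 nonzero row, so the 2 vectors span a space of dimension 1.
Since 1 < 2, the vectors are linearly dependent.

no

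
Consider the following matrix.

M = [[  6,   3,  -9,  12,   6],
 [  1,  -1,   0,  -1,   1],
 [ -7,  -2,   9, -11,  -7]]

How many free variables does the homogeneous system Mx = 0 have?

3

Row reduce to echelon form.
R2 ← R2 − (1/6)·R1: [0, -3/2, 3/2, -3, 0]
R3 ← R3 + (7/6)·R1: [0, 3/2, -3/2, 3, 0]
R3 ← R3 + R2: [0, 0, 0, 0, 0]
2 nonzero rows, so rank(M) = 2.
M has 5 columns; by rank–nullity, nullity = 5 − 2 = 3.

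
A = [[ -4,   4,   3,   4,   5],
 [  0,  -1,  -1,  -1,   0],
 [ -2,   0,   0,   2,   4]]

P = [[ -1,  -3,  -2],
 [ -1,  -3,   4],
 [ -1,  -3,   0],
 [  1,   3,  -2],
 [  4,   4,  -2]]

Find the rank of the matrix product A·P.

First compute AP:
[[ 21,  23,   6],
 [  1,   3,  -2],
 [ 20,  28,  -8]]
Now row reduce the product.
R2 ← R2 − (1/21)·R1: [0, 40/21, -16/7]
R3 ← R3 − (20/21)·R1: [0, 128/21, -96/7]
R3 ← R3 − (16/5)·R2: [0, 0, -32/5]
3 nonzero rows, so rank(AP) = 3.

3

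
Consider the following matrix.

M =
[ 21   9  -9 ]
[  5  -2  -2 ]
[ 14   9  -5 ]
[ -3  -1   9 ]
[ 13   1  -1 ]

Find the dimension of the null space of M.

0

Row reduce to echelon form.
R2 ← R2 − (5/21)·R1: [0, -29/7, 1/7]
R3 ← R3 − (2/3)·R1: [0, 3, 1]
R4 ← R4 + (1/7)·R1: [0, 2/7, 54/7]
R5 ← R5 − (13/21)·R1: [0, -32/7, 32/7]
R3 ← R3 + (21/29)·R2: [0, 0, 32/29]
R4 ← R4 + (2/29)·R2: [0, 0, 224/29]
R5 ← R5 − (32/29)·R2: [0, 0, 128/29]
R4 ← R4 − (7)·R3: [0, 0, 0]
R5 ← R5 − (4)·R3: [0, 0, 0]
3 nonzero rows, so rank(M) = 3.
M has 3 columns; by rank–nullity, nullity = 3 − 3 = 0.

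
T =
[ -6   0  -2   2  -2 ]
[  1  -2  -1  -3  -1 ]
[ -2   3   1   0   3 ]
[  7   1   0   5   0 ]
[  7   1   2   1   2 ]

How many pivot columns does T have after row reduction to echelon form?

4

Row reduce to echelon form.
R2 ← R2 + (1/6)·R1: [0, -2, -4/3, -8/3, -4/3]
R3 ← R3 − (1/3)·R1: [0, 3, 5/3, -2/3, 11/3]
R4 ← R4 + (7/6)·R1: [0, 1, -7/3, 22/3, -7/3]
R5 ← R5 + (7/6)·R1: [0, 1, -1/3, 10/3, -1/3]
R3 ← R3 + (3/2)·R2: [0, 0, -1/3, -14/3, 5/3]
R4 ← R4 + (1/2)·R2: [0, 0, -3, 6, -3]
R5 ← R5 + (1/2)·R2: [0, 0, -1, 2, -1]
R4 ← R4 − (9)·R3: [0, 0, 0, 48, -18]
R5 ← R5 − (3)·R3: [0, 0, 0, 16, -6]
R5 ← R5 − (1/3)·R4: [0, 0, 0, 0, 0]
Echelon form has 4 nonzero rows, so rank(T) = 4.
Each nonzero row contributes one pivot column: 4 pivot columns.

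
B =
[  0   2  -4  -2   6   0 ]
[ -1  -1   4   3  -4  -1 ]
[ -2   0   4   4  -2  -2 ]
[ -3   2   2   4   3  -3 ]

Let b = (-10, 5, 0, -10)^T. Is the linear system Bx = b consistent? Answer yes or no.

yes

Row reduce the augmented matrix [B | b].
Swap R1 ↔ R2
R3 ← R3 − (2)·R1: [0, 2, -4, -2, 6, 0, -10]
R4 ← R4 − (3)·R1: [0, 5, -10, -5, 15, 0, -25]
R3 ← R3 − R2: [0, 0, 0, 0, 0, 0, 0]
R4 ← R4 − (5/2)·R2: [0, 0, 0, 0, 0, 0, 0]
The echelon form has 2 nonzero rows, and every pivot lies in the first 6 columns, so rank(B) = rank([B|b]) = 2.
The system is consistent.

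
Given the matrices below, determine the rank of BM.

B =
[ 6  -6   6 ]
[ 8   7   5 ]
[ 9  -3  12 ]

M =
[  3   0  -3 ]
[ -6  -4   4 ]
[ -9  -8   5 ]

First compute BM:
[[  0, -24, -12],
 [-63, -68,  29],
 [-63, -84,  21]]
Now row reduce the product.
Swap R1 ↔ R2
R3 ← R3 − R1: [0, -16, -8]
R3 ← R3 − (2/3)·R2: [0, 0, 0]
2 nonzero rows, so rank(BM) = 2.

2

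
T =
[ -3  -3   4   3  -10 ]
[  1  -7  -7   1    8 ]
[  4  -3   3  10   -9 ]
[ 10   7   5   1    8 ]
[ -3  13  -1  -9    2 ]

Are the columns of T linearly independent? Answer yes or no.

Row reduce T to echelon form.
R2 ← R2 + (1/3)·R1: [0, -8, -17/3, 2, 14/3]
R3 ← R3 + (4/3)·R1: [0, -7, 25/3, 14, -67/3]
R4 ← R4 + (10/3)·R1: [0, -3, 55/3, 11, -76/3]
R5 ← R5 − R1: [0, 16, -5, -12, 12]
R3 ← R3 − (7/8)·R2: [0, 0, 319/24, 49/4, -317/12]
R4 ← R4 − (3/8)·R2: [0, 0, 491/24, 41/4, -325/12]
R5 ← R5 + (2)·R2: [0, 0, -49/3, -8, 64/3]
R4 ← R4 − (491/319)·R3: [0, 0, 0, -2745/319, 4331/319]
R5 ← R5 + (392/319)·R3: [0, 0, 0, 2250/319, -3550/319]
R5 ← R5 + (50/61)·R4: [0, 0, 0, 0, 0]
4 pivots among 5 columns.
Only 4 < 5 pivot columns, so the columns are linearly dependent.

no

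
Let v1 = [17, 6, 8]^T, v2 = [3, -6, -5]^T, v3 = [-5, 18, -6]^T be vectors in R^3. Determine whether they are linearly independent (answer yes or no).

Form the matrix with these vectors as rows and row reduce.
R2 ← R2 − (3/17)·R1: [0, -120/17, -109/17]
R3 ← R3 + (5/17)·R1: [0, 336/17, -62/17]
R3 ← R3 + (14/5)·R2: [0, 0, -108/5]
3 nonzero rows, so the 3 vectors span a space of dimension 3.
Since 3 = 3, the vectors are linearly independent.

yes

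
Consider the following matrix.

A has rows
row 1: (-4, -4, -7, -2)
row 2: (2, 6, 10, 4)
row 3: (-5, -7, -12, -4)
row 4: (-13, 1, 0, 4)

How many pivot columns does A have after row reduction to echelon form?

2

Row reduce to echelon form.
R2 ← R2 + (1/2)·R1: [0, 4, 13/2, 3]
R3 ← R3 − (5/4)·R1: [0, -2, -13/4, -3/2]
R4 ← R4 − (13/4)·R1: [0, 14, 91/4, 21/2]
R3 ← R3 + (1/2)·R2: [0, 0, 0, 0]
R4 ← R4 − (7/2)·R2: [0, 0, 0, 0]
Echelon form has 2 nonzero rows, so rank(A) = 2.
Each nonzero row contributes one pivot column: 2 pivot columns.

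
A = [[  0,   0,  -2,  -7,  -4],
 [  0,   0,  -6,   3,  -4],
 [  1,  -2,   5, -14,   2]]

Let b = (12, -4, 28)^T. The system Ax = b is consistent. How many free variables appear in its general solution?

2

Row reduce the augmented matrix [A | b].
Swap R1 ↔ R3
R3 ← R3 − (1/3)·R2: [0, 0, 0, -8, -8/3, 40/3]
The echelon form has 3 nonzero rows, and every pivot lies in the first 5 columns, so rank(A) = rank([A|b]) = 3.
The system is consistent.
Free variables = (unknowns) − (rank) = 5 − 3 = 2.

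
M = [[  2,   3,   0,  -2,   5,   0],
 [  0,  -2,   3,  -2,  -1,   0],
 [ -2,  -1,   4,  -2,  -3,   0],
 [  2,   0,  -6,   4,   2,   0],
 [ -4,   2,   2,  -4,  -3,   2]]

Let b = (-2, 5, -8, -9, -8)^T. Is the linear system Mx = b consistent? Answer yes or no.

no

Row reduce the augmented matrix [M | b].
R3 ← R3 + R1: [0, 2, 4, -4, 2, 0, -10]
R4 ← R4 − R1: [0, -3, -6, 6, -3, 0, -7]
R5 ← R5 + (2)·R1: [0, 8, 2, -8, 7, 2, -12]
R3 ← R3 + R2: [0, 0, 7, -6, 1, 0, -5]
R4 ← R4 − (3/2)·R2: [0, 0, -21/2, 9, -3/2, 0, -29/2]
R5 ← R5 + (4)·R2: [0, 0, 14, -16, 3, 2, 8]
R4 ← R4 + (3/2)·R3: [0, 0, 0, 0, 0, 0, -22]
R5 ← R5 − (2)·R3: [0, 0, 0, -4, 1, 2, 18]
Swap R4 ↔ R5
The echelon form has 5 nonzero rows; the last pivot sits in the augmented column, so rank(M) = 4 but rank([M|b]) = 5.
Since the ranks differ, the system is inconsistent.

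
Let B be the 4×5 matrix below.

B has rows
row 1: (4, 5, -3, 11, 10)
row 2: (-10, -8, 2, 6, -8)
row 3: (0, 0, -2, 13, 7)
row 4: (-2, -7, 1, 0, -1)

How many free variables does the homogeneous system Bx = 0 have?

Row reduce to echelon form.
R2 ← R2 + (5/2)·R1: [0, 9/2, -11/2, 67/2, 17]
R4 ← R4 + (1/2)·R1: [0, -9/2, -1/2, 11/2, 4]
R4 ← R4 + R2: [0, 0, -6, 39, 21]
R4 ← R4 − (3)·R3: [0, 0, 0, 0, 0]
3 nonzero rows, so rank(B) = 3.
B has 5 columns; by rank–nullity, nullity = 5 − 3 = 2.

2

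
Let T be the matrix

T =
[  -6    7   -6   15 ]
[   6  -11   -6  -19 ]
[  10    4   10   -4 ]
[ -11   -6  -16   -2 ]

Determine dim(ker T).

Row reduce to echelon form.
R2 ← R2 + R1: [0, -4, -12, -4]
R3 ← R3 + (5/3)·R1: [0, 47/3, 0, 21]
R4 ← R4 − (11/6)·R1: [0, -113/6, -5, -59/2]
R3 ← R3 + (47/12)·R2: [0, 0, -47, 16/3]
R4 ← R4 − (113/24)·R2: [0, 0, 103/2, -32/3]
R4 ← R4 + (103/94)·R3: [0, 0, 0, -680/141]
4 nonzero rows, so rank(T) = 4.
T has 4 columns; by rank–nullity, nullity = 4 − 4 = 0.

0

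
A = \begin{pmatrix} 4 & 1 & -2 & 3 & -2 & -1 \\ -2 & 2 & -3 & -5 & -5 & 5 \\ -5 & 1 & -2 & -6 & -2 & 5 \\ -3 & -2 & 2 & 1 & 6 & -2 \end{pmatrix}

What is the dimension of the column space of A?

3

Row reduce to echelon form.
R2 ← R2 + (1/2)·R1: [0, 5/2, -4, -7/2, -6, 9/2]
R3 ← R3 + (5/4)·R1: [0, 9/4, -9/2, -9/4, -9/2, 15/4]
R4 ← R4 + (3/4)·R1: [0, -5/4, 1/2, 13/4, 9/2, -11/4]
R3 ← R3 − (9/10)·R2: [0, 0, -9/10, 9/10, 9/10, -3/10]
R4 ← R4 + (1/2)·R2: [0, 0, -3/2, 3/2, 3/2, -1/2]
R4 ← R4 − (5/3)·R3: [0, 0, 0, 0, 0, 0]
Echelon form has 3 nonzero rows, so rank(A) = 3.
The column space has dimension equal to the rank: 3.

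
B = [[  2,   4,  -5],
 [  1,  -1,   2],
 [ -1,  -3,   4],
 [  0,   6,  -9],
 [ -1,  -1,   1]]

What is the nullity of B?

Row reduce to echelon form.
R2 ← R2 − (1/2)·R1: [0, -3, 9/2]
R3 ← R3 + (1/2)·R1: [0, -1, 3/2]
R5 ← R5 + (1/2)·R1: [0, 1, -3/2]
R3 ← R3 − (1/3)·R2: [0, 0, 0]
R4 ← R4 + (2)·R2: [0, 0, 0]
R5 ← R5 + (1/3)·R2: [0, 0, 0]
2 nonzero rows, so rank(B) = 2.
B has 3 columns; by rank–nullity, nullity = 3 − 2 = 1.

1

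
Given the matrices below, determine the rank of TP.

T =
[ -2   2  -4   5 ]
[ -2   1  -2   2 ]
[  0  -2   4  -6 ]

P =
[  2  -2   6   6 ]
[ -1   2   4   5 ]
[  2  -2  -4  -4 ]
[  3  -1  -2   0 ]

2

First compute TP:
[[  1,  11,   2,  14],
 [ -3,   8,  -4,   1],
 [ -8,  -6, -12, -26]]
Now row reduce the product.
R2 ← R2 + (3)·R1: [0, 41, 2, 43]
R3 ← R3 + (8)·R1: [0, 82, 4, 86]
R3 ← R3 − (2)·R2: [0, 0, 0, 0]
2 nonzero rows, so rank(TP) = 2.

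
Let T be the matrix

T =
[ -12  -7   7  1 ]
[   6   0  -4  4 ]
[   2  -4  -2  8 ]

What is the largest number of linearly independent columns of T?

Row reduce to echelon form.
R2 ← R2 + (1/2)·R1: [0, -7/2, -1/2, 9/2]
R3 ← R3 + (1/6)·R1: [0, -31/6, -5/6, 49/6]
R3 ← R3 − (31/21)·R2: [0, 0, -2/21, 32/21]
Echelon form has 3 nonzero rows, so rank(T) = 3.
The rank gives the maximum number of linearly independent columns: 3.

3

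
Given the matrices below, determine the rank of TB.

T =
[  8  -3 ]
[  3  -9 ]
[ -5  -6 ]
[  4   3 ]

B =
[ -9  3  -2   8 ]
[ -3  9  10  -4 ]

First compute TB:
[[-63,  -3, -46,  76],
 [  0, -72, -96,  60],
 [ 63, -69, -50, -16],
 [-45,  39,  22,  20]]
Now row reduce the product.
R3 ← R3 + R1: [0, -72, -96, 60]
R4 ← R4 − (5/7)·R1: [0, 288/7, 384/7, -240/7]
R3 ← R3 − R2: [0, 0, 0, 0]
R4 ← R4 + (4/7)·R2: [0, 0, 0, 0]
2 nonzero rows, so rank(TB) = 2.

2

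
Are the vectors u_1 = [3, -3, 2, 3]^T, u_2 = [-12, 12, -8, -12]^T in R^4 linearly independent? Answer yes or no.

no

Form the matrix with these vectors as rows and row reduce.
R2 ← R2 + (4)·R1: [0, 0, 0, 0]
1 nonzero row, so the 2 vectors span a space of dimension 1.
Since 1 < 2, the vectors are linearly dependent.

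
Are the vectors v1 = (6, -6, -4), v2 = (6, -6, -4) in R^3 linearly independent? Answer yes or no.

no

Form the matrix with these vectors as rows and row reduce.
R2 ← R2 − R1: [0, 0, 0]
1 nonzero row, so the 2 vectors span a space of dimension 1.
Since 1 < 2, the vectors are linearly dependent.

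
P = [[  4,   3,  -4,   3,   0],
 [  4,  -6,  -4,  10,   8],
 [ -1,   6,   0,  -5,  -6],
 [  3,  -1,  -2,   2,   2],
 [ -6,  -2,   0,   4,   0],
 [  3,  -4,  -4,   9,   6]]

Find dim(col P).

4

Row reduce to echelon form.
R2 ← R2 − R1: [0, -9, 0, 7, 8]
R3 ← R3 + (1/4)·R1: [0, 27/4, -1, -17/4, -6]
R4 ← R4 − (3/4)·R1: [0, -13/4, 1, -1/4, 2]
R5 ← R5 + (3/2)·R1: [0, 5/2, -6, 17/2, 0]
R6 ← R6 − (3/4)·R1: [0, -25/4, -1, 27/4, 6]
R3 ← R3 + (3/4)·R2: [0, 0, -1, 1, 0]
R4 ← R4 − (13/36)·R2: [0, 0, 1, -25/9, -8/9]
R5 ← R5 + (5/18)·R2: [0, 0, -6, 94/9, 20/9]
R6 ← R6 − (25/36)·R2: [0, 0, -1, 17/9, 4/9]
R4 ← R4 + R3: [0, 0, 0, -16/9, -8/9]
R5 ← R5 − (6)·R3: [0, 0, 0, 40/9, 20/9]
R6 ← R6 − R3: [0, 0, 0, 8/9, 4/9]
R5 ← R5 + (5/2)·R4: [0, 0, 0, 0, 0]
R6 ← R6 + (1/2)·R4: [0, 0, 0, 0, 0]
Echelon form has 4 nonzero rows, so rank(P) = 4.
The column space has dimension equal to the rank: 4.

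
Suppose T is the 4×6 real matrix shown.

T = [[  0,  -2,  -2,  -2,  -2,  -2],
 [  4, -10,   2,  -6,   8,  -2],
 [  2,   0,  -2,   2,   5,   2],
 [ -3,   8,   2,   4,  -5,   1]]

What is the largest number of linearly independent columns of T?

4

Row reduce to echelon form.
Swap R1 ↔ R2
R3 ← R3 − (1/2)·R1: [0, 5, -3, 5, 1, 3]
R4 ← R4 + (3/4)·R1: [0, 1/2, 7/2, -1/2, 1, -1/2]
R3 ← R3 + (5/2)·R2: [0, 0, -8, 0, -4, -2]
R4 ← R4 + (1/4)·R2: [0, 0, 3, -1, 1/2, -1]
R4 ← R4 + (3/8)·R3: [0, 0, 0, -1, -1, -7/4]
Echelon form has 4 nonzero rows, so rank(T) = 4.
The rank gives the maximum number of linearly independent columns: 4.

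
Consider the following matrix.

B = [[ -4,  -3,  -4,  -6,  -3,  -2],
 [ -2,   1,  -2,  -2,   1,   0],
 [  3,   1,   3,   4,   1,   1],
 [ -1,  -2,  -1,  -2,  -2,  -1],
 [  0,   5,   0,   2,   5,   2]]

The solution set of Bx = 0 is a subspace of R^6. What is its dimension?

Row reduce to echelon form.
R2 ← R2 − (1/2)·R1: [0, 5/2, 0, 1, 5/2, 1]
R3 ← R3 + (3/4)·R1: [0, -5/4, 0, -1/2, -5/4, -1/2]
R4 ← R4 − (1/4)·R1: [0, -5/4, 0, -1/2, -5/4, -1/2]
R3 ← R3 + (1/2)·R2: [0, 0, 0, 0, 0, 0]
R4 ← R4 + (1/2)·R2: [0, 0, 0, 0, 0, 0]
R5 ← R5 − (2)·R2: [0, 0, 0, 0, 0, 0]
2 nonzero rows, so rank(B) = 2.
B has 6 columns; by rank–nullity, nullity = 6 − 2 = 4.

4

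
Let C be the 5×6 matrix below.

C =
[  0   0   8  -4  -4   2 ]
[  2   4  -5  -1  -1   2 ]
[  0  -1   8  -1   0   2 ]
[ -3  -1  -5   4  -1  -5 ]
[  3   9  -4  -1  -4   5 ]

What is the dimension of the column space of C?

4

Row reduce to echelon form.
Swap R1 ↔ R2
R4 ← R4 + (3/2)·R1: [0, 5, -25/2, 5/2, -5/2, -2]
R5 ← R5 − (3/2)·R1: [0, 3, 7/2, 1/2, -5/2, 2]
Swap R2 ↔ R3
R4 ← R4 + (5)·R2: [0, 0, 55/2, -5/2, -5/2, 8]
R5 ← R5 + (3)·R2: [0, 0, 55/2, -5/2, -5/2, 8]
R4 ← R4 − (55/16)·R3: [0, 0, 0, 45/4, 45/4, 9/8]
R5 ← R5 − (55/16)·R3: [0, 0, 0, 45/4, 45/4, 9/8]
R5 ← R5 − R4: [0, 0, 0, 0, 0, 0]
Echelon form has 4 nonzero rows, so rank(C) = 4.
The column space has dimension equal to the rank: 4.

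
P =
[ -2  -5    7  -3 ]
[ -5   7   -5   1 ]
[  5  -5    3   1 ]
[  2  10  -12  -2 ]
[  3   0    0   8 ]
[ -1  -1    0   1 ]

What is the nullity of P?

0

Row reduce to echelon form.
R2 ← R2 − (5/2)·R1: [0, 39/2, -45/2, 17/2]
R3 ← R3 + (5/2)·R1: [0, -35/2, 41/2, -13/2]
R4 ← R4 + R1: [0, 5, -5, -5]
R5 ← R5 + (3/2)·R1: [0, -15/2, 21/2, 7/2]
R6 ← R6 − (1/2)·R1: [0, 3/2, -7/2, 5/2]
R3 ← R3 + (35/39)·R2: [0, 0, 4/13, 44/39]
R4 ← R4 − (10/39)·R2: [0, 0, 10/13, -280/39]
R5 ← R5 + (5/13)·R2: [0, 0, 24/13, 88/13]
R6 ← R6 − (1/13)·R2: [0, 0, -23/13, 24/13]
R4 ← R4 − (5/2)·R3: [0, 0, 0, -10]
R5 ← R5 − (6)·R3: [0, 0, 0, 0]
R6 ← R6 + (23/4)·R3: [0, 0, 0, 25/3]
R6 ← R6 + (5/6)·R4: [0, 0, 0, 0]
4 nonzero rows, so rank(P) = 4.
P has 4 columns; by rank–nullity, nullity = 4 − 4 = 0.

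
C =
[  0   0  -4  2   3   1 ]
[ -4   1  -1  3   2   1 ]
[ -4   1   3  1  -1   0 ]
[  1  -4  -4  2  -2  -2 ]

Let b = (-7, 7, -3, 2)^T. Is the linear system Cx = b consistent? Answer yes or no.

no

Row reduce the augmented matrix [C | b].
Swap R1 ↔ R2
R3 ← R3 − R1: [0, 0, 4, -2, -3, -1, -10]
R4 ← R4 + (1/4)·R1: [0, -15/4, -17/4, 11/4, -3/2, -7/4, 15/4]
Swap R2 ↔ R4
R4 ← R4 + R3: [0, 0, 0, 0, 0, 0, -17]
The echelon form has 4 nonzero rows; the last pivot sits in the augmented column, so rank(C) = 3 but rank([C|b]) = 4.
Since the ranks differ, the system is inconsistent.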